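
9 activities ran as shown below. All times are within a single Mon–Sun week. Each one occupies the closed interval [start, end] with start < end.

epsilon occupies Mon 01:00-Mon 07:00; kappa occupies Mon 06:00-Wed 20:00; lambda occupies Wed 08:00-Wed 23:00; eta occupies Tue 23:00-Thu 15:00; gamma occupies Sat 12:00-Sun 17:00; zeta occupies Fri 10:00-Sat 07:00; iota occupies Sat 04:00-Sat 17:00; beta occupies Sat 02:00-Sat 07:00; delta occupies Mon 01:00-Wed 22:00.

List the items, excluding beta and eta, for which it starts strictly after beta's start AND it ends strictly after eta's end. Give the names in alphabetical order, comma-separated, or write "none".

gamma, iota

Conditions: its start is strictly after beta's start (X.start > Sat 02:00) AND its end is strictly after eta's end (X.end > Thu 15:00).
delta: start Mon 01:00 > Sat 02:00? ✗; end Wed 22:00 > Thu 15:00? ✗ → no.
epsilon: start Mon 01:00 > Sat 02:00? ✗; end Mon 07:00 > Thu 15:00? ✗ → no.
gamma: start Sat 12:00 > Sat 02:00? ✓; end Sun 17:00 > Thu 15:00? ✓ → yes.
iota: start Sat 04:00 > Sat 02:00? ✓; end Sat 17:00 > Thu 15:00? ✓ → yes.
kappa: start Mon 06:00 > Sat 02:00? ✗; end Wed 20:00 > Thu 15:00? ✗ → no.
lambda: start Wed 08:00 > Sat 02:00? ✗; end Wed 23:00 > Thu 15:00? ✗ → no.
zeta: start Fri 10:00 > Sat 02:00? ✗; end Sat 07:00 > Thu 15:00? ✓ → no.
Result: gamma, iota.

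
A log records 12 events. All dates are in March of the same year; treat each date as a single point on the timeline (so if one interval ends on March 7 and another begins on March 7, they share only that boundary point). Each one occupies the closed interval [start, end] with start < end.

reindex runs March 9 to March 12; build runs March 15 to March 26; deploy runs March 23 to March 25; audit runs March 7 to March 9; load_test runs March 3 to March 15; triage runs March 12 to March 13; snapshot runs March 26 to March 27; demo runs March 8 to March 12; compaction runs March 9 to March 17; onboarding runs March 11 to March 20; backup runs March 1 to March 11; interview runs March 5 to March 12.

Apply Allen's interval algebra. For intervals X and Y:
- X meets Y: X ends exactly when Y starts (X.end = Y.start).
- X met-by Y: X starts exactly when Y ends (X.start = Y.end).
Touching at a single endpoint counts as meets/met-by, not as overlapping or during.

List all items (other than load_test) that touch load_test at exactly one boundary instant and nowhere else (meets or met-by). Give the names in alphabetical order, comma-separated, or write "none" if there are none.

build

Target load_test = [March 3, March 15].
audit [March 7, March 9] → during → no.
backup [March 1, March 11] → overlaps → no.
build [March 15, March 26] → met-by → yes.
compaction [March 9, March 17] → overlapped-by → no.
demo [March 8, March 12] → during → no.
deploy [March 23, March 25] → after → no.
interview [March 5, March 12] → during → no.
onboarding [March 11, March 20] → overlapped-by → no.
reindex [March 9, March 12] → during → no.
snapshot [March 26, March 27] → after → no.
triage [March 12, March 13] → during → no.
Result: build.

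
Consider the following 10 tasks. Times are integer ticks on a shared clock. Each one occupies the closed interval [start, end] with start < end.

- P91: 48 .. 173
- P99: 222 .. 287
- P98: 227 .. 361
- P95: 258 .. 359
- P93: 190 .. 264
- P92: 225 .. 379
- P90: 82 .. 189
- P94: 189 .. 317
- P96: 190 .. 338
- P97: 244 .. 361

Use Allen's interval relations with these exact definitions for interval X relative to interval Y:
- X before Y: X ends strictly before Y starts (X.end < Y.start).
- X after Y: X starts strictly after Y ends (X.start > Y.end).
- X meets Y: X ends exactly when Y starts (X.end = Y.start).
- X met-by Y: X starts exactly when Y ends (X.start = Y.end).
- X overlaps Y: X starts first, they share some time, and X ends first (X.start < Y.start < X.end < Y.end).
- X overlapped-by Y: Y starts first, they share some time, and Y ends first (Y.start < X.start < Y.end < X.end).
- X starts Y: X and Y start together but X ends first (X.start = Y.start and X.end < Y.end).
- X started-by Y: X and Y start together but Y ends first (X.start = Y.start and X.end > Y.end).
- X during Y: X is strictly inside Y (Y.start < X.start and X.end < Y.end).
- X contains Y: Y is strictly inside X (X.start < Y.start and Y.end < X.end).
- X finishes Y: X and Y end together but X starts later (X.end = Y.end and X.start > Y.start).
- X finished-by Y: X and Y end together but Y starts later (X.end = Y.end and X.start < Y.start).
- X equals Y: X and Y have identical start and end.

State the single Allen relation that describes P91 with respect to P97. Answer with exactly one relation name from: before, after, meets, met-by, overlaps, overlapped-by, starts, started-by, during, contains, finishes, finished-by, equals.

P91 = [48, 173]; P97 = [244, 361].
Compare endpoints: P91.start < P97.start, P91.start < P97.end, P91.end < P97.start, P91.end < P97.end.
That pattern is 'before'.

before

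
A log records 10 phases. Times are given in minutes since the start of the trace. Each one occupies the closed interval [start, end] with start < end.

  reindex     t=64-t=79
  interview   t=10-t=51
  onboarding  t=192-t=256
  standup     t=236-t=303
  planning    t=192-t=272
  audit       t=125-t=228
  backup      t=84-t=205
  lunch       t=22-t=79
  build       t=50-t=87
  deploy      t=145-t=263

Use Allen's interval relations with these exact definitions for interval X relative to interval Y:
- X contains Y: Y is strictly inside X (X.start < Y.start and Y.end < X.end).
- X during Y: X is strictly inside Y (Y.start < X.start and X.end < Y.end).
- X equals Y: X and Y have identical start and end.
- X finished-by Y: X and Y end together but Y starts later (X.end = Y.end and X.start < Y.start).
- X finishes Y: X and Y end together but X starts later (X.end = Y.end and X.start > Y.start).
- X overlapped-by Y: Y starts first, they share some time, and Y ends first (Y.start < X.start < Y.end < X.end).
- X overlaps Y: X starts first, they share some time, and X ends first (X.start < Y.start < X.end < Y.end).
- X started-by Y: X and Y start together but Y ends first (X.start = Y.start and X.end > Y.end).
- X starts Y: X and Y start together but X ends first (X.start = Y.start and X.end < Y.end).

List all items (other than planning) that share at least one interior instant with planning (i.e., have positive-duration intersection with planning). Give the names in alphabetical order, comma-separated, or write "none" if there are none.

Target planning = [t=192, t=272].
audit [t=125, t=228] → overlaps → yes.
backup [t=84, t=205] → overlaps → yes.
build [t=50, t=87] → before → no.
deploy [t=145, t=263] → overlaps → yes.
interview [t=10, t=51] → before → no.
lunch [t=22, t=79] → before → no.
onboarding [t=192, t=256] → starts → yes.
reindex [t=64, t=79] → before → no.
standup [t=236, t=303] → overlapped-by → yes.
Result: audit, backup, deploy, onboarding, standup.

audit, backup, deploy, onboarding, standup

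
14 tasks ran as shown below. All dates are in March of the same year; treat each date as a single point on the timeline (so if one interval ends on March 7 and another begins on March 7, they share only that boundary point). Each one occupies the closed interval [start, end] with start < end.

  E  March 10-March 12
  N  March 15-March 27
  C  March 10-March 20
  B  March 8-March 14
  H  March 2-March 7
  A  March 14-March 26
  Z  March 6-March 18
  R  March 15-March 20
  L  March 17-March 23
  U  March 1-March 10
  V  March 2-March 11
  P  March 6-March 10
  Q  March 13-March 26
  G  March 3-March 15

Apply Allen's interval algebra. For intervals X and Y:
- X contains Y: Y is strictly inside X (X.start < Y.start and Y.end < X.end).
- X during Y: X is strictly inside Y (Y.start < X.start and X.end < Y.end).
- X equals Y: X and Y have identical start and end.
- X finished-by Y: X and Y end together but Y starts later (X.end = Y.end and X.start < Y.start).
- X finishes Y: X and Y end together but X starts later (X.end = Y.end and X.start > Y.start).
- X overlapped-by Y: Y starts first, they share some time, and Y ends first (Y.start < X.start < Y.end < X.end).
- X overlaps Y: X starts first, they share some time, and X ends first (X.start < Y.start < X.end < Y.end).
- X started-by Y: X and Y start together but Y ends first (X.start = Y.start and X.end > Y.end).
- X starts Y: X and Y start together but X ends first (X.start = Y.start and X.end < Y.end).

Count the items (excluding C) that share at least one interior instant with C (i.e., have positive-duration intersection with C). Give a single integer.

10

Target C = [March 10, March 20].
A [March 14, March 26] → overlapped-by → counts.
B [March 8, March 14] → overlaps → counts.
E [March 10, March 12] → starts → counts.
G [March 3, March 15] → overlaps → counts.
H [March 2, March 7] → before → no.
L [March 17, March 23] → overlapped-by → counts.
N [March 15, March 27] → overlapped-by → counts.
P [March 6, March 10] → meets → no.
Q [March 13, March 26] → overlapped-by → counts.
R [March 15, March 20] → finishes → counts.
U [March 1, March 10] → meets → no.
V [March 2, March 11] → overlaps → counts.
Z [March 6, March 18] → overlaps → counts.
Total: 10.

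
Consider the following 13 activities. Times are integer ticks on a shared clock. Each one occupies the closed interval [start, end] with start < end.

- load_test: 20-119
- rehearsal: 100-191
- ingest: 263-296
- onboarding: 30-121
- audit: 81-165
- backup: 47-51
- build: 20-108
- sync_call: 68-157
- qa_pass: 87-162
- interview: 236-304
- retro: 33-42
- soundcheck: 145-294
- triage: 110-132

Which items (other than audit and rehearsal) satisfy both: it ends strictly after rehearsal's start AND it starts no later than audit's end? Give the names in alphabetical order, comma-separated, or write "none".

Conditions: its end is strictly after rehearsal's start (X.end > 100) AND its start is no later than audit's end (X.start <= 165).
backup: end 51 > 100? ✗; start 47 <= 165? ✓ → no.
build: end 108 > 100? ✓; start 20 <= 165? ✓ → yes.
ingest: end 296 > 100? ✓; start 263 <= 165? ✗ → no.
interview: end 304 > 100? ✓; start 236 <= 165? ✗ → no.
load_test: end 119 > 100? ✓; start 20 <= 165? ✓ → yes.
onboarding: end 121 > 100? ✓; start 30 <= 165? ✓ → yes.
qa_pass: end 162 > 100? ✓; start 87 <= 165? ✓ → yes.
retro: end 42 > 100? ✗; start 33 <= 165? ✓ → no.
soundcheck: end 294 > 100? ✓; start 145 <= 165? ✓ → yes.
sync_call: end 157 > 100? ✓; start 68 <= 165? ✓ → yes.
triage: end 132 > 100? ✓; start 110 <= 165? ✓ → yes.
Result: build, load_test, onboarding, qa_pass, soundcheck, sync_call, triage.

build, load_test, onboarding, qa_pass, soundcheck, sync_call, triage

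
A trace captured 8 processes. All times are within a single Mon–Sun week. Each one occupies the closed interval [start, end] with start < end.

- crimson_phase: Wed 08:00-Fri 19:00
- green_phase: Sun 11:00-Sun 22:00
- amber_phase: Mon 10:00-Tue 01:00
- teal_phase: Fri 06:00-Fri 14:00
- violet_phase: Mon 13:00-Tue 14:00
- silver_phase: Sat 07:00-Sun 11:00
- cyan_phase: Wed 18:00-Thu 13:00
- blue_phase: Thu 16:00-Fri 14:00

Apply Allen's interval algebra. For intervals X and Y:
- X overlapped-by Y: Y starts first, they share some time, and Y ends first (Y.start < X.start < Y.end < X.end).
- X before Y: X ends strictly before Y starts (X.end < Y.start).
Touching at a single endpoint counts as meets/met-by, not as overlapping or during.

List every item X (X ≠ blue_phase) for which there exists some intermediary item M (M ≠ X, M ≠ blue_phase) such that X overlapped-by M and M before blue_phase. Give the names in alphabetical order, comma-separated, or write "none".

violet_phase

Target blue_phase = [Thu 16:00, Fri 14:00].
Intermediaries M with M before blue_phase: amber_phase, cyan_phase, violet_phase.
Via amber_phase — items with X overlapped-by amber_phase: violet_phase.
Via cyan_phase — items with X overlapped-by cyan_phase: none.
Via violet_phase — items with X overlapped-by violet_phase: none.
Union: violet_phase.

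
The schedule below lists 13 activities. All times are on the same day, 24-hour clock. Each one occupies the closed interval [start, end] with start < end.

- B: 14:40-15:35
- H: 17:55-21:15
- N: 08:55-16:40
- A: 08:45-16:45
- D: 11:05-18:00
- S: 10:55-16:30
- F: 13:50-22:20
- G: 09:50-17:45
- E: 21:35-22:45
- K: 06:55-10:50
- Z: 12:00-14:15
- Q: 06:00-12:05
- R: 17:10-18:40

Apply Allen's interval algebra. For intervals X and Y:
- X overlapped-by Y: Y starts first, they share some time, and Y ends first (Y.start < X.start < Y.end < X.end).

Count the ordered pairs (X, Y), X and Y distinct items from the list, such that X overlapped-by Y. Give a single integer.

Checking all 156 ordered pairs for relation 'overlapped-by'; matching pairs in alphabetical order:
(A, K): A overlapped-by K ✓
(A, Q): A overlapped-by Q ✓
(D, A): D overlapped-by A ✓
(D, G): D overlapped-by G ✓
(D, N): D overlapped-by N ✓
(D, Q): D overlapped-by Q ✓
(D, S): D overlapped-by S ✓
(E, F): E overlapped-by F ✓
(F, A): F overlapped-by A ✓
(F, D): F overlapped-by D ✓
(F, G): F overlapped-by G ✓
(F, N): F overlapped-by N ✓
(F, S): F overlapped-by S ✓
(F, Z): F overlapped-by Z ✓
(G, A): G overlapped-by A ✓
(G, K): G overlapped-by K ✓
(G, N): G overlapped-by N ✓
(G, Q): G overlapped-by Q ✓
(H, D): H overlapped-by D ✓
(H, R): H overlapped-by R ✓
(N, K): N overlapped-by K ✓
(N, Q): N overlapped-by Q ✓
(R, D): R overlapped-by D ✓
(R, G): R overlapped-by G ✓
... plus 2 further pairs not listed.
Count: 26.

26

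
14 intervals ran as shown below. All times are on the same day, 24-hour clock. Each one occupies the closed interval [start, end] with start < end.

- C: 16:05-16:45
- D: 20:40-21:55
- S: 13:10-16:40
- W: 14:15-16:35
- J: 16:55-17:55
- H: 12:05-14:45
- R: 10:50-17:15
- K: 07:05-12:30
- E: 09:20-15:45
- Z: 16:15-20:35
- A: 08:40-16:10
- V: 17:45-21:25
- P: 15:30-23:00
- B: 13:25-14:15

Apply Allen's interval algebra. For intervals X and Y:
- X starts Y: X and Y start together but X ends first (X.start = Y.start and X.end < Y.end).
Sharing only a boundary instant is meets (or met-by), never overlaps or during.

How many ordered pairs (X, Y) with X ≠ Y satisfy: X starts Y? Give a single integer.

Checking all 182 ordered pairs for relation 'starts'; matching pairs in alphabetical order:
No pair satisfies it.
Count: 0.

0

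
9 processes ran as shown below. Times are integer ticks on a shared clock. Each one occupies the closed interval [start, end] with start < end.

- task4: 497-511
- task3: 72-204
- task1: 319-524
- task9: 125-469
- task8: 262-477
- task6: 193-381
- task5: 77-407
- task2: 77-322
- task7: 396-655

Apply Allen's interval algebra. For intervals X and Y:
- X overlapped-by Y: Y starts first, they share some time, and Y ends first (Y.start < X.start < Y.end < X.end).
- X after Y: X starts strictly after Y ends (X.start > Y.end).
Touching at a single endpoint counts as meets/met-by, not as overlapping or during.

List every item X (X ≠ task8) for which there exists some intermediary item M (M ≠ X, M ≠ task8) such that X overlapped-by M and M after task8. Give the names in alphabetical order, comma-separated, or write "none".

Target task8 = [262, 477].
Intermediaries M with M after task8: task4.
Via task4 — items with X overlapped-by task4: none.
Union: none.

none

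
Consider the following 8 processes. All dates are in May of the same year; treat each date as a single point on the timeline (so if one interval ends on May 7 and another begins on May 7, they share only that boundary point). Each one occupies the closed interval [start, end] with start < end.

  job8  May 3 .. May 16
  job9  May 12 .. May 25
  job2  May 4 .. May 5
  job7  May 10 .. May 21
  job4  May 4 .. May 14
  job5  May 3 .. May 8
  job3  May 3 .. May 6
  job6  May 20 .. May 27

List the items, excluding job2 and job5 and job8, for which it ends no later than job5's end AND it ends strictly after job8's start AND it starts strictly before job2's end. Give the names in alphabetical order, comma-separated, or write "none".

job3

Conditions: its end is no later than job5's end (X.end <= May 8) AND its end is strictly after job8's start (X.end > May 3) AND its start is strictly before job2's end (X.start < May 5).
job3: end May 6 <= May 8? ✓; end May 6 > May 3? ✓; start May 3 < May 5? ✓ → yes.
job4: end May 14 <= May 8? ✗; end May 14 > May 3? ✓; start May 4 < May 5? ✓ → no.
job6: end May 27 <= May 8? ✗; end May 27 > May 3? ✓; start May 20 < May 5? ✗ → no.
job7: end May 21 <= May 8? ✗; end May 21 > May 3? ✓; start May 10 < May 5? ✗ → no.
job9: end May 25 <= May 8? ✗; end May 25 > May 3? ✓; start May 12 < May 5? ✗ → no.
Result: job3.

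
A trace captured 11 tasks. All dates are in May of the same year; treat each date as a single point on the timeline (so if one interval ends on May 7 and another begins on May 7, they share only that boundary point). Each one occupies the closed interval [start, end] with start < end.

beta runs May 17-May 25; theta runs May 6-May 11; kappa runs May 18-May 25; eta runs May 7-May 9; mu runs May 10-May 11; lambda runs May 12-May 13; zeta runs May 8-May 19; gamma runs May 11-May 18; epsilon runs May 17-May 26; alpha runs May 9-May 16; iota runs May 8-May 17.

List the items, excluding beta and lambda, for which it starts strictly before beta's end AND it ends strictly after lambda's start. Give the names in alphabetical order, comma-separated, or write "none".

alpha, epsilon, gamma, iota, kappa, zeta

Conditions: its start is strictly before beta's end (X.start < May 25) AND its end is strictly after lambda's start (X.end > May 12).
alpha: start May 9 < May 25? ✓; end May 16 > May 12? ✓ → yes.
epsilon: start May 17 < May 25? ✓; end May 26 > May 12? ✓ → yes.
eta: start May 7 < May 25? ✓; end May 9 > May 12? ✗ → no.
gamma: start May 11 < May 25? ✓; end May 18 > May 12? ✓ → yes.
iota: start May 8 < May 25? ✓; end May 17 > May 12? ✓ → yes.
kappa: start May 18 < May 25? ✓; end May 25 > May 12? ✓ → yes.
mu: start May 10 < May 25? ✓; end May 11 > May 12? ✗ → no.
theta: start May 6 < May 25? ✓; end May 11 > May 12? ✗ → no.
zeta: start May 8 < May 25? ✓; end May 19 > May 12? ✓ → yes.
Result: alpha, epsilon, gamma, iota, kappa, zeta.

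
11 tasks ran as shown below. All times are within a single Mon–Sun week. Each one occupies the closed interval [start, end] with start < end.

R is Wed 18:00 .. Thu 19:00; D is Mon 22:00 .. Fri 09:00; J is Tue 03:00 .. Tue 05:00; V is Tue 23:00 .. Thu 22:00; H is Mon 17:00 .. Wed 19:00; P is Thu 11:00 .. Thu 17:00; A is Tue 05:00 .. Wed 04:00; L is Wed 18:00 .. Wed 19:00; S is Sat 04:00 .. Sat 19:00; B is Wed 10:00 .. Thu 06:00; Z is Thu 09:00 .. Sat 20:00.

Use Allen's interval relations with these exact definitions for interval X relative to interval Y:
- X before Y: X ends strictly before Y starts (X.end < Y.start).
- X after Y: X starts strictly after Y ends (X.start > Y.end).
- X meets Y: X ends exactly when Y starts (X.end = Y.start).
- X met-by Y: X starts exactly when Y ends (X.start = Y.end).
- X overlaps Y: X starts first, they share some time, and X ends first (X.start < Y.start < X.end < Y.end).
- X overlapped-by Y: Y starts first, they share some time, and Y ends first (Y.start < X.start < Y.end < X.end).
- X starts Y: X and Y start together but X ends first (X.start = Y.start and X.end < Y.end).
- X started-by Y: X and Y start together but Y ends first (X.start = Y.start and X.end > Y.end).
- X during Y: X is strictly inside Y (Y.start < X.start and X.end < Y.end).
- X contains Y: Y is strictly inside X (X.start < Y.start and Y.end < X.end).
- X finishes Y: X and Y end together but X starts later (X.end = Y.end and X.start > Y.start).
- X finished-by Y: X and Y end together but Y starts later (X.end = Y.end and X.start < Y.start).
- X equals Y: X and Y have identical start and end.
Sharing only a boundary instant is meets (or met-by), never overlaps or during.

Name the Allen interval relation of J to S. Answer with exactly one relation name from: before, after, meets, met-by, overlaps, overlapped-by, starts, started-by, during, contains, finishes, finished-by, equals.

J = [Tue 03:00, Tue 05:00]; S = [Sat 04:00, Sat 19:00].
Compare endpoints: J.start < S.start, J.start < S.end, J.end < S.start, J.end < S.end.
That pattern is 'before'.

before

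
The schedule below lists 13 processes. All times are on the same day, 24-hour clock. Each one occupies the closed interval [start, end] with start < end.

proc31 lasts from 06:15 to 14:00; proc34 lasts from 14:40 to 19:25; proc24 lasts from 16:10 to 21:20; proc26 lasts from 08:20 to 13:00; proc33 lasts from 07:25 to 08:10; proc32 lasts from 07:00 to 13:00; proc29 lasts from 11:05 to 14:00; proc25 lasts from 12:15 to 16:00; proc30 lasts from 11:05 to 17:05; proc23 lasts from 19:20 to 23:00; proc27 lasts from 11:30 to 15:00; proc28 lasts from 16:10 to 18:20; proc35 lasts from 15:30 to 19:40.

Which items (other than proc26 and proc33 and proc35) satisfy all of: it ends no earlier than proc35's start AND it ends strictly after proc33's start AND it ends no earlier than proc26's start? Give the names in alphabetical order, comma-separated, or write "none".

proc23, proc24, proc25, proc28, proc30, proc34

Conditions: its end is no earlier than proc35's start (X.end >= 15:30) AND its end is strictly after proc33's start (X.end > 07:25) AND its end is no earlier than proc26's start (X.end >= 08:20).
proc23: end 23:00 >= 15:30? ✓; end 23:00 > 07:25? ✓; end 23:00 >= 08:20? ✓ → yes.
proc24: end 21:20 >= 15:30? ✓; end 21:20 > 07:25? ✓; end 21:20 >= 08:20? ✓ → yes.
proc25: end 16:00 >= 15:30? ✓; end 16:00 > 07:25? ✓; end 16:00 >= 08:20? ✓ → yes.
proc27: end 15:00 >= 15:30? ✗; end 15:00 > 07:25? ✓; end 15:00 >= 08:20? ✓ → no.
proc28: end 18:20 >= 15:30? ✓; end 18:20 > 07:25? ✓; end 18:20 >= 08:20? ✓ → yes.
proc29: end 14:00 >= 15:30? ✗; end 14:00 > 07:25? ✓; end 14:00 >= 08:20? ✓ → no.
proc30: end 17:05 >= 15:30? ✓; end 17:05 > 07:25? ✓; end 17:05 >= 08:20? ✓ → yes.
proc31: end 14:00 >= 15:30? ✗; end 14:00 > 07:25? ✓; end 14:00 >= 08:20? ✓ → no.
proc32: end 13:00 >= 15:30? ✗; end 13:00 > 07:25? ✓; end 13:00 >= 08:20? ✓ → no.
proc34: end 19:25 >= 15:30? ✓; end 19:25 > 07:25? ✓; end 19:25 >= 08:20? ✓ → yes.
Result: proc23, proc24, proc25, proc28, proc30, proc34.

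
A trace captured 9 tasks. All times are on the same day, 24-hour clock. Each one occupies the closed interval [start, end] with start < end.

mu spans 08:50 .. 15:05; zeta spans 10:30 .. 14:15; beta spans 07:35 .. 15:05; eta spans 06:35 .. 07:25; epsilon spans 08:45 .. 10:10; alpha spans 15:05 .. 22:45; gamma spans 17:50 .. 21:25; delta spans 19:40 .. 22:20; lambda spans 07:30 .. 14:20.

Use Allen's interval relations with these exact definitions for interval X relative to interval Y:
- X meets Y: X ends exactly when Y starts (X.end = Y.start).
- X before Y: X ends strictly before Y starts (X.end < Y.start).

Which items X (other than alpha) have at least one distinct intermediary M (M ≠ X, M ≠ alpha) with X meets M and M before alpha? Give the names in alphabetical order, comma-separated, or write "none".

none

Target alpha = [15:05, 22:45].
Intermediaries M with M before alpha: epsilon, eta, lambda, zeta.
Via epsilon — items with X meets epsilon: none.
Via eta — items with X meets eta: none.
Via lambda — items with X meets lambda: none.
Via zeta — items with X meets zeta: none.
Union: none.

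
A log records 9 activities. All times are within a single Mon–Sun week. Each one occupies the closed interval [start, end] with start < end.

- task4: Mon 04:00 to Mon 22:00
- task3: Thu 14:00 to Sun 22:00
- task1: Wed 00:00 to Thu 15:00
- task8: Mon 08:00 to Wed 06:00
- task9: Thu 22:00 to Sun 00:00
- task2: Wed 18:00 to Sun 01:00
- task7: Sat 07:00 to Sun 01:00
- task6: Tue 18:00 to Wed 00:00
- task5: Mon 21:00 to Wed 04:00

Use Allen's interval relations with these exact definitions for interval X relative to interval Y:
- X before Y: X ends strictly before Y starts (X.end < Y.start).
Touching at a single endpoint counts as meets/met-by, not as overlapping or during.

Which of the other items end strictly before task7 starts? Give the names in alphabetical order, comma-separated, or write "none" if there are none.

task1, task4, task5, task6, task8

Target task7 = [Sat 07:00, Sun 01:00].
task1 [Wed 00:00, Thu 15:00] → before → yes.
task2 [Wed 18:00, Sun 01:00] → finished-by → no.
task3 [Thu 14:00, Sun 22:00] → contains → no.
task4 [Mon 04:00, Mon 22:00] → before → yes.
task5 [Mon 21:00, Wed 04:00] → before → yes.
task6 [Tue 18:00, Wed 00:00] → before → yes.
task8 [Mon 08:00, Wed 06:00] → before → yes.
task9 [Thu 22:00, Sun 00:00] → overlaps → no.
Result: task1, task4, task5, task6, task8.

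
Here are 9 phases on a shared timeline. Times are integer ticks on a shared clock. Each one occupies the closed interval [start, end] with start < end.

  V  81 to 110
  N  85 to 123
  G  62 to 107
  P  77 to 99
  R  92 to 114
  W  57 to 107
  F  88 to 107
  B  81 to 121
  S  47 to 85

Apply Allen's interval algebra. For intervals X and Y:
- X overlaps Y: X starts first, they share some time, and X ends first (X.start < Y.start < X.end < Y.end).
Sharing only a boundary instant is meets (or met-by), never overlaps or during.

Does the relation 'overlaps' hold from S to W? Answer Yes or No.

Yes

S = [47, 85], W = [57, 107].
Actual relation of S to W: overlaps.
Asked whether 'overlaps' holds → Yes.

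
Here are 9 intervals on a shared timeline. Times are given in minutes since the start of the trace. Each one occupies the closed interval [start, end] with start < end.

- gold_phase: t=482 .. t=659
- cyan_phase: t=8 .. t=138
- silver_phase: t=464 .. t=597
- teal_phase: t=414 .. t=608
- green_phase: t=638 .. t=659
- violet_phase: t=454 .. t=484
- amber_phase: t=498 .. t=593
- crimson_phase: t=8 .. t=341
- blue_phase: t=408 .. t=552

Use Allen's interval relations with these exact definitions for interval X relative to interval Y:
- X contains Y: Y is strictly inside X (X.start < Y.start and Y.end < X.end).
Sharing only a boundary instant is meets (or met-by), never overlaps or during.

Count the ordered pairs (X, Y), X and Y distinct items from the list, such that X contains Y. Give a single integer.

Checking all 72 ordered pairs for relation 'contains'; matching pairs in alphabetical order:
(blue_phase, violet_phase): blue_phase contains violet_phase ✓
(gold_phase, amber_phase): gold_phase contains amber_phase ✓
(silver_phase, amber_phase): silver_phase contains amber_phase ✓
(teal_phase, amber_phase): teal_phase contains amber_phase ✓
(teal_phase, silver_phase): teal_phase contains silver_phase ✓
(teal_phase, violet_phase): teal_phase contains violet_phase ✓
Count: 6.

6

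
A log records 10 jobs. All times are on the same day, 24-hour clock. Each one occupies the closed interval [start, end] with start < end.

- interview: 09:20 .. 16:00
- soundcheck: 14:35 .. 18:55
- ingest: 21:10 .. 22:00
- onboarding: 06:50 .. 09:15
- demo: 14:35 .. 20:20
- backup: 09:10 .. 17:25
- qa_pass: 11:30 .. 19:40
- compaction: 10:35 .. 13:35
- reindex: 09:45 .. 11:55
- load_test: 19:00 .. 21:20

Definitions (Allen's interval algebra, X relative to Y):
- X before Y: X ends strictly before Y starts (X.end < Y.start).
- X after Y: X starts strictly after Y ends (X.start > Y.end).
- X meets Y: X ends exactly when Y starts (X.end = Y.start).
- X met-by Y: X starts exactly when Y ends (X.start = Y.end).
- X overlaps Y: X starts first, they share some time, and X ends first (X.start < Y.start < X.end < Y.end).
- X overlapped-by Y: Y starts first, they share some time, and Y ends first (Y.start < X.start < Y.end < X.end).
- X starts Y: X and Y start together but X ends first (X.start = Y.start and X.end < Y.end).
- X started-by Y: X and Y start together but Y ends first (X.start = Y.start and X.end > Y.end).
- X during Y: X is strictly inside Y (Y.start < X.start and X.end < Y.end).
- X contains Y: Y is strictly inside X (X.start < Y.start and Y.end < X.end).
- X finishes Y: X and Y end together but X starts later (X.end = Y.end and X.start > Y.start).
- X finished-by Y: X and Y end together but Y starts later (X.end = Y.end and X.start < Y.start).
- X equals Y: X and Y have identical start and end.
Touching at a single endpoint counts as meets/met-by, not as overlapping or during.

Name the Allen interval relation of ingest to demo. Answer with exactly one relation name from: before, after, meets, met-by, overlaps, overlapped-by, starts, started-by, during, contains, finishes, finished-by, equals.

after

ingest = [21:10, 22:00]; demo = [14:35, 20:20].
Compare endpoints: ingest.start > demo.start, ingest.start > demo.end, ingest.end > demo.start, ingest.end > demo.end.
That pattern is 'after'.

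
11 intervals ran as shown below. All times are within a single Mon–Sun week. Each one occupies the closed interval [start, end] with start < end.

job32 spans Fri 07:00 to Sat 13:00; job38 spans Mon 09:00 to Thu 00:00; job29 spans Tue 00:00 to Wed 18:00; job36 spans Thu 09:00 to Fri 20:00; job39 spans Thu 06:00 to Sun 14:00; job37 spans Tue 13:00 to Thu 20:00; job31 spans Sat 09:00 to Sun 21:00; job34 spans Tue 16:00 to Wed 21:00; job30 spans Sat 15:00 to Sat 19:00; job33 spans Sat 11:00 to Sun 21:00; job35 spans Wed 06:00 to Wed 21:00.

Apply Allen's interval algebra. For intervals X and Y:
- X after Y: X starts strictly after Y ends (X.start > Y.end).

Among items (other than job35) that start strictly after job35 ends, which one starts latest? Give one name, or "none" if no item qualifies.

job30

Target job35 = [Wed 06:00, Wed 21:00].
job29 [Tue 00:00, Wed 18:00] → overlaps → excluded.
job30 [Sat 15:00, Sat 19:00] → after → candidate.
job31 [Sat 09:00, Sun 21:00] → after → candidate.
job32 [Fri 07:00, Sat 13:00] → after → candidate.
job33 [Sat 11:00, Sun 21:00] → after → candidate.
job34 [Tue 16:00, Wed 21:00] → finished-by → excluded.
job36 [Thu 09:00, Fri 20:00] → after → candidate.
job37 [Tue 13:00, Thu 20:00] → contains → excluded.
job38 [Mon 09:00, Thu 00:00] → contains → excluded.
job39 [Thu 06:00, Sun 14:00] → after → candidate.
Among candidates, latest start is Sat 15:00 → job30.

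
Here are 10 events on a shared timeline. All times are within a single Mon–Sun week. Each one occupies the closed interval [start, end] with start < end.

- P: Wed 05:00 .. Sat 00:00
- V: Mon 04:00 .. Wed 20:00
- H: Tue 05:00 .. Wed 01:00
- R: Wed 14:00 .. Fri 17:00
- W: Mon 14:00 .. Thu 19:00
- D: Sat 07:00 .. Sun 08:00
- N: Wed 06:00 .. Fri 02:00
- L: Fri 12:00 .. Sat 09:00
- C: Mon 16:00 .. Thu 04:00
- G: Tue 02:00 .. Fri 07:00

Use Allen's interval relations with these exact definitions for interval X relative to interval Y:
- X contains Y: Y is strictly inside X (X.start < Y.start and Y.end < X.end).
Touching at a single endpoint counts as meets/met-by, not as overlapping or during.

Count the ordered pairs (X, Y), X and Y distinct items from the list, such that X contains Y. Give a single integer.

Checking all 90 ordered pairs for relation 'contains'; matching pairs in alphabetical order:
(C, H): C contains H ✓
(G, H): G contains H ✓
(G, N): G contains N ✓
(P, N): P contains N ✓
(P, R): P contains R ✓
(V, H): V contains H ✓
(W, C): W contains C ✓
(W, H): W contains H ✓
Count: 8.

8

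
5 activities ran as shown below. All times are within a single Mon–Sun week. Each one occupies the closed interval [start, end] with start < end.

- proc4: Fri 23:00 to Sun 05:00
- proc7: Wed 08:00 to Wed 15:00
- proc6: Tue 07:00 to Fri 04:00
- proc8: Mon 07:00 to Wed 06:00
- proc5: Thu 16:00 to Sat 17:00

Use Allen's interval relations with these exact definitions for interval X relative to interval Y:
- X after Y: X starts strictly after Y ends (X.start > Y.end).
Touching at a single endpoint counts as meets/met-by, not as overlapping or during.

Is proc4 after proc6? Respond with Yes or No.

Yes

proc4 = [Fri 23:00, Sun 05:00], proc6 = [Tue 07:00, Fri 04:00].
Actual relation of proc4 to proc6: after.
Asked whether 'after' holds → Yes.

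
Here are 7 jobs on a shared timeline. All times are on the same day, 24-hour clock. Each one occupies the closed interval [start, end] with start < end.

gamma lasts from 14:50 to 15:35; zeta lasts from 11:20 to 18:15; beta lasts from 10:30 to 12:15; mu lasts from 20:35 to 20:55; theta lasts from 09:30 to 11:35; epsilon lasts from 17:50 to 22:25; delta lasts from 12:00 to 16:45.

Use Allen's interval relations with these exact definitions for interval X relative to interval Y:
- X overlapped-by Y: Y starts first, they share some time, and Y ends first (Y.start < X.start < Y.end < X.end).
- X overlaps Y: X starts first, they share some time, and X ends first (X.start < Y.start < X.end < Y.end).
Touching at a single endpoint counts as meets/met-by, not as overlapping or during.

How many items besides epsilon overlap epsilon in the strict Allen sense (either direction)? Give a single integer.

1

Target epsilon = [17:50, 22:25].
beta [10:30, 12:15] → before → no.
delta [12:00, 16:45] → before → no.
gamma [14:50, 15:35] → before → no.
mu [20:35, 20:55] → during → no.
theta [09:30, 11:35] → before → no.
zeta [11:20, 18:15] → overlaps → counts.
Total: 1.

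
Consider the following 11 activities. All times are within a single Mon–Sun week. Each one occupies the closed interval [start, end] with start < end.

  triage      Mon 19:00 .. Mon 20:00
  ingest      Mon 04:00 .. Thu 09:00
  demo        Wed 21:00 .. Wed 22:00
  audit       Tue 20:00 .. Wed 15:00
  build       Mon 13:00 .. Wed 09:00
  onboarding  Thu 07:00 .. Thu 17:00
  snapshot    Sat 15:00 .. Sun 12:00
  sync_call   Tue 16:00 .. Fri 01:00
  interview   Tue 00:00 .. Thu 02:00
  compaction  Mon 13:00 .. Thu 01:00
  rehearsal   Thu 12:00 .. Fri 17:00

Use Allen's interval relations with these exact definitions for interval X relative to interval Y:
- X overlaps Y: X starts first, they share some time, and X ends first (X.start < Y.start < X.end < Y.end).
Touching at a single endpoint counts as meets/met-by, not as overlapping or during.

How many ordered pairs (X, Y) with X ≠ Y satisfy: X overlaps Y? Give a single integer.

10

Checking all 110 ordered pairs for relation 'overlaps'; matching pairs in alphabetical order:
(build, audit): build overlaps audit ✓
(build, interview): build overlaps interview ✓
(build, sync_call): build overlaps sync_call ✓
(compaction, interview): compaction overlaps interview ✓
(compaction, sync_call): compaction overlaps sync_call ✓
(ingest, onboarding): ingest overlaps onboarding ✓
(ingest, sync_call): ingest overlaps sync_call ✓
(interview, sync_call): interview overlaps sync_call ✓
(onboarding, rehearsal): onboarding overlaps rehearsal ✓
(sync_call, rehearsal): sync_call overlaps rehearsal ✓
Count: 10.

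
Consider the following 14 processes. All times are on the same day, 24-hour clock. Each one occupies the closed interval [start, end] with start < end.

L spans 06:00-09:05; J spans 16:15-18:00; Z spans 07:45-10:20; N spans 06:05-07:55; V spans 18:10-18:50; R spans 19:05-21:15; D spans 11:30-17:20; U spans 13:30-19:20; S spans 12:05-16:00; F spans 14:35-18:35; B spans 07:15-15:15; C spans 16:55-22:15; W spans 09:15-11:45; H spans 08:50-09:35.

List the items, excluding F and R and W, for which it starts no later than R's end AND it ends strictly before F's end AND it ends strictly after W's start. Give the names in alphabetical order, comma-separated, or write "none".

Conditions: its start is no later than R's end (X.start <= 21:15) AND its end is strictly before F's end (X.end < 18:35) AND its end is strictly after W's start (X.end > 09:15).
B: start 07:15 <= 21:15? ✓; end 15:15 < 18:35? ✓; end 15:15 > 09:15? ✓ → yes.
C: start 16:55 <= 21:15? ✓; end 22:15 < 18:35? ✗; end 22:15 > 09:15? ✓ → no.
D: start 11:30 <= 21:15? ✓; end 17:20 < 18:35? ✓; end 17:20 > 09:15? ✓ → yes.
H: start 08:50 <= 21:15? ✓; end 09:35 < 18:35? ✓; end 09:35 > 09:15? ✓ → yes.
J: start 16:15 <= 21:15? ✓; end 18:00 < 18:35? ✓; end 18:00 > 09:15? ✓ → yes.
L: start 06:00 <= 21:15? ✓; end 09:05 < 18:35? ✓; end 09:05 > 09:15? ✗ → no.
N: start 06:05 <= 21:15? ✓; end 07:55 < 18:35? ✓; end 07:55 > 09:15? ✗ → no.
S: start 12:05 <= 21:15? ✓; end 16:00 < 18:35? ✓; end 16:00 > 09:15? ✓ → yes.
U: start 13:30 <= 21:15? ✓; end 19:20 < 18:35? ✗; end 19:20 > 09:15? ✓ → no.
V: start 18:10 <= 21:15? ✓; end 18:50 < 18:35? ✗; end 18:50 > 09:15? ✓ → no.
Z: start 07:45 <= 21:15? ✓; end 10:20 < 18:35? ✓; end 10:20 > 09:15? ✓ → yes.
Result: B, D, H, J, S, Z.

B, D, H, J, S, Z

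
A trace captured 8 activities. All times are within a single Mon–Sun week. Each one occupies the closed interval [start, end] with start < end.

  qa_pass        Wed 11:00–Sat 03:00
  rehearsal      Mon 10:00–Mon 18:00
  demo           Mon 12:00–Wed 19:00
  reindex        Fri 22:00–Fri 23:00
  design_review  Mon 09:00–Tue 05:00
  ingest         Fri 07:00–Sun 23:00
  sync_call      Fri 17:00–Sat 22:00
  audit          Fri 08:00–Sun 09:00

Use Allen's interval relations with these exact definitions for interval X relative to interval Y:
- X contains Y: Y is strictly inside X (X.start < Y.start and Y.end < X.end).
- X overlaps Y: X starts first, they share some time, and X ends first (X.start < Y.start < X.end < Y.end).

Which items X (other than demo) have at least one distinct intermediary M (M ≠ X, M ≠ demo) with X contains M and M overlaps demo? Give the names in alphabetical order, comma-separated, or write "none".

design_review

Target demo = [Mon 12:00, Wed 19:00].
Intermediaries M with M overlaps demo: design_review, rehearsal.
Via design_review — items with X contains design_review: none.
Via rehearsal — items with X contains rehearsal: design_review.
Union: design_review.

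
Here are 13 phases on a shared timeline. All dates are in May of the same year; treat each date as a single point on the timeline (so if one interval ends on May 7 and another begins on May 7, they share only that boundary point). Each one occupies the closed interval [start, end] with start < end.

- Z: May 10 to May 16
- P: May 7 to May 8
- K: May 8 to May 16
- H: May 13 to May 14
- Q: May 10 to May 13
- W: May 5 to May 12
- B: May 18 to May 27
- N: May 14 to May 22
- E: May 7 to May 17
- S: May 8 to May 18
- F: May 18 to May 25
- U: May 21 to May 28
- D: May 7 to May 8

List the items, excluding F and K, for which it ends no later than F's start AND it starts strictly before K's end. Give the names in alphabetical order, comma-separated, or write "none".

Conditions: its end is no later than F's start (X.end <= May 18) AND its start is strictly before K's end (X.start < May 16).
B: end May 27 <= May 18? ✗; start May 18 < May 16? ✗ → no.
D: end May 8 <= May 18? ✓; start May 7 < May 16? ✓ → yes.
E: end May 17 <= May 18? ✓; start May 7 < May 16? ✓ → yes.
H: end May 14 <= May 18? ✓; start May 13 < May 16? ✓ → yes.
N: end May 22 <= May 18? ✗; start May 14 < May 16? ✓ → no.
P: end May 8 <= May 18? ✓; start May 7 < May 16? ✓ → yes.
Q: end May 13 <= May 18? ✓; start May 10 < May 16? ✓ → yes.
S: end May 18 <= May 18? ✓; start May 8 < May 16? ✓ → yes.
U: end May 28 <= May 18? ✗; start May 21 < May 16? ✗ → no.
W: end May 12 <= May 18? ✓; start May 5 < May 16? ✓ → yes.
Z: end May 16 <= May 18? ✓; start May 10 < May 16? ✓ → yes.
Result: D, E, H, P, Q, S, W, Z.

D, E, H, P, Q, S, W, Z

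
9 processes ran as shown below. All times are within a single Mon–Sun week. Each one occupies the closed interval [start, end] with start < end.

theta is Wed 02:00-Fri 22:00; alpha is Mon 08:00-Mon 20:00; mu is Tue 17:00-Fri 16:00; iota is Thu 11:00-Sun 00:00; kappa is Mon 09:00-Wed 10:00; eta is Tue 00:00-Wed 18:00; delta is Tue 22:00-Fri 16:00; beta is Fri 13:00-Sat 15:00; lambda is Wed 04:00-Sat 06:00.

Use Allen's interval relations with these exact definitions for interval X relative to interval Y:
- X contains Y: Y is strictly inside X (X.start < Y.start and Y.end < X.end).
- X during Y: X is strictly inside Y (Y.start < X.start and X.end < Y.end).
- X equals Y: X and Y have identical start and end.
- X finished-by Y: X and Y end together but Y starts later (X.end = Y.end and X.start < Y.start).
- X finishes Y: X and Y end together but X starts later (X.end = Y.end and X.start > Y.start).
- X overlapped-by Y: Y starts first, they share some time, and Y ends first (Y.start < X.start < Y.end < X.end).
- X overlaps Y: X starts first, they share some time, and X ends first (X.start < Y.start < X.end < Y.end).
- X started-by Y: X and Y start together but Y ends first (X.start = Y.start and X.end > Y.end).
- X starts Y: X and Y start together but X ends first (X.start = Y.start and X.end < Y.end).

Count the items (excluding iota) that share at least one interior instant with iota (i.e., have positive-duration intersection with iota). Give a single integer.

5

Target iota = [Thu 11:00, Sun 00:00].
alpha [Mon 08:00, Mon 20:00] → before → no.
beta [Fri 13:00, Sat 15:00] → during → counts.
delta [Tue 22:00, Fri 16:00] → overlaps → counts.
eta [Tue 00:00, Wed 18:00] → before → no.
kappa [Mon 09:00, Wed 10:00] → before → no.
lambda [Wed 04:00, Sat 06:00] → overlaps → counts.
mu [Tue 17:00, Fri 16:00] → overlaps → counts.
theta [Wed 02:00, Fri 22:00] → overlaps → counts.
Total: 5.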